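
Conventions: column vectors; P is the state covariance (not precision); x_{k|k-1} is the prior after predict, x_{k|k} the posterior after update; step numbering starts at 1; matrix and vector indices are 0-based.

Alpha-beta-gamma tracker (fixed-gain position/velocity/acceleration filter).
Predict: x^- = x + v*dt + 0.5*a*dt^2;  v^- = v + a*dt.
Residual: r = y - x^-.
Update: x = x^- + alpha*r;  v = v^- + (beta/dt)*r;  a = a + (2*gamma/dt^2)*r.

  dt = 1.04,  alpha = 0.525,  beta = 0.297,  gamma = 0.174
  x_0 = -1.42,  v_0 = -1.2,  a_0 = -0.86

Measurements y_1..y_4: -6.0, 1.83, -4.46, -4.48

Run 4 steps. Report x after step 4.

x_post = -4.1284

step 1: x_pred=-3.1331  r=-2.8669  x^+=-4.6382  v^+=-2.9131  a^+=-1.7824
step 2: x_pred=-8.6318  r=10.4618  x^+=-3.1394  v^+=-1.7792  a^+=1.5836
step 3: x_pred=-4.1333  r=-0.3267  x^+=-4.3048  v^+=-0.2255  a^+=1.4785
step 4: x_pred=-3.7398  r=-0.7402  x^+=-4.1284  v^+=1.1007  a^+=1.2403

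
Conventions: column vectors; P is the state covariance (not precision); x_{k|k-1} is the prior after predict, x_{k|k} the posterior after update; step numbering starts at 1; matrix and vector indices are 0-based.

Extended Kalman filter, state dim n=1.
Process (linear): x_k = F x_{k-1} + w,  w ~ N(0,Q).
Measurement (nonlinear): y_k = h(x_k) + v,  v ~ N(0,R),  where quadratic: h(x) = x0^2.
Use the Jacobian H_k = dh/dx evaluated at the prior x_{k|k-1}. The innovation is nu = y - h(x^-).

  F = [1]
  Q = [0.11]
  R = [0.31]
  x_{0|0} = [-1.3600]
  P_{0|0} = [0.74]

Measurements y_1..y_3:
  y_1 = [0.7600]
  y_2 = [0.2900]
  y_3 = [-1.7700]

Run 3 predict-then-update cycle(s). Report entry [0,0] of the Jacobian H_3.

H_jac[0,0] = -1.5138

step 1: x^-=[-1.3600]  P^-=[0.8500]  H_jac=[-2.7200]  S=[6.5986]  K=[-0.3504]  nu=[-1.0896]  x^+=[-0.9782]  P^+=[0.0399]
step 2: x^-=[-0.9782]  P^-=[0.1499]  H_jac=[-1.9565]  S=[0.8839]  K=[-0.3319]  nu=[-0.6669]  x^+=[-0.7569]  P^+=[0.0526]
step 3: x^-=[-0.7569]  P^-=[0.1626]  H_jac=[-1.5138]  S=[0.6826]  K=[-0.3606]  nu=[-2.3429]  x^+=[0.0879]  P^+=[0.0738]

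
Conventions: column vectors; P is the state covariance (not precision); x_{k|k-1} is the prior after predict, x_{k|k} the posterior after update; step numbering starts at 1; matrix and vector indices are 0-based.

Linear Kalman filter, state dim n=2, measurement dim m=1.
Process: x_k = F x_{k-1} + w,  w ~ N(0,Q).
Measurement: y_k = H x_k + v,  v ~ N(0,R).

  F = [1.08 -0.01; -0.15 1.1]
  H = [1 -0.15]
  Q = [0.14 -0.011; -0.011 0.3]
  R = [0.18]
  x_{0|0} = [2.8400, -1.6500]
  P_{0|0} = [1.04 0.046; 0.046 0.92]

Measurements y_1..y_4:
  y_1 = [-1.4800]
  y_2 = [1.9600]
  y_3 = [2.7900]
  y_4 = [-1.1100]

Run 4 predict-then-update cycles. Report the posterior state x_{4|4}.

x_post = [-0.0767, -2.0677]

step 1: x^-=[3.0837, -2.2410]  P^-=[1.3522 -0.1349; -0.1349 1.4214]  S=[1.6046]  K=[0.8553; -0.2169]  nu=[-4.8999]  x^+=[-1.1071, -1.1780]  P^+=[0.1784 0.1628; 0.1628 1.3459]
step 2: x^-=[-1.1838, -1.1298]  P^-=[0.3447 0.1390; 0.1390 1.8788]  S=[0.5253]  K=[0.6165; -0.2719]  nu=[2.9744]  x^+=[0.6499, -1.9386]  P^+=[0.1450 0.2271; 0.2271 1.8400]
step 3: x^-=[0.7213, -2.2300]  P^-=[0.3044 0.2153; 0.2153 2.4547]  S=[0.4751]  K=[0.5728; -0.3218]  nu=[1.7342]  x^+=[1.7147, -2.7880]  P^+=[0.1485 0.3029; 0.3029 2.4055]
step 4: x^-=[1.8798, -3.3240]  P^-=[0.3070 0.2988; 0.2988 3.1141]  S=[0.4674]  K=[0.5609; -0.3601]  nu=[-3.4884]  x^+=[-0.0767, -2.0677]  P^+=[0.1599 0.3932; 0.3932 3.0535]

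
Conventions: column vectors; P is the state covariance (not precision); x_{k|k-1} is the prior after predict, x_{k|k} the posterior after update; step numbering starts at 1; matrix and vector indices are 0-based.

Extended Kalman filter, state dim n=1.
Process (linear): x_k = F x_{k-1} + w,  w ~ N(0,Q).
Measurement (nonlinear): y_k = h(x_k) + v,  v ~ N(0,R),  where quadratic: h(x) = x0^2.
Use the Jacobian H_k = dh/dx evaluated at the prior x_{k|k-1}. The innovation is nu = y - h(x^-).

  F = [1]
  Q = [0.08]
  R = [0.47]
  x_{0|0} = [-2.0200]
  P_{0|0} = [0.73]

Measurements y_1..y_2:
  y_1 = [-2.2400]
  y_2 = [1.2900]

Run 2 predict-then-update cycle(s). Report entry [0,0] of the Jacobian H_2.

H_jac[0,0] = -1.0185

step 1: x^-=[-2.0200]  P^-=[0.8100]  H_jac=[-4.0400]  S=[13.6905]  K=[-0.2390]  nu=[-6.3204]  x^+=[-0.5093]  P^+=[0.0278]
step 2: x^-=[-0.5093]  P^-=[0.1078]  H_jac=[-1.0185]  S=[0.5818]  K=[-0.1887]  nu=[1.0307]  x^+=[-0.7038]  P^+=[0.0871]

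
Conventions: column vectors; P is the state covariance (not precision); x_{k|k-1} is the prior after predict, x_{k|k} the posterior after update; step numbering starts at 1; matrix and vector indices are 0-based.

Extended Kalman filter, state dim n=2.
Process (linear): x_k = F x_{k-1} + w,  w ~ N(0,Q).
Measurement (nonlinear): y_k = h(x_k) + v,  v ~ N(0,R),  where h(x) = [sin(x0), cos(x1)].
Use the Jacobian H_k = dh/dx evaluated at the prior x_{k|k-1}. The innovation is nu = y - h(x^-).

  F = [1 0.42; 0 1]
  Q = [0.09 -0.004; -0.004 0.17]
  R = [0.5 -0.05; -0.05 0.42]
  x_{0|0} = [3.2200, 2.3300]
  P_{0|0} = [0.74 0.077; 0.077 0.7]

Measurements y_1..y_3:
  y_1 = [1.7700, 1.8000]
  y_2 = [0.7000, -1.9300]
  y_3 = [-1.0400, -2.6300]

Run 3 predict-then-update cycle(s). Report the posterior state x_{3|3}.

x_post = [4.3375, 2.9996]

step 1: x^-=[4.1986, 2.3300]  P^-=[1.0182 0.3670; 0.3670 0.8700]  H_jac=[-0.4915 0.0000; 0.0000 -0.7254]  S=[0.7459 0.0808; 0.0808 0.8778]  K=[-0.6444 -0.2439; -0.1655 -0.7037]  nu=[2.6409, 2.4883]  x^+=[1.8898, 0.1417]  P^+=[0.6308 0.0968; 0.0968 0.3960]
step 2: x^-=[1.9493, 0.1417]  P^-=[0.8719 0.2592; 0.2592 0.5660]  H_jac=[-0.3696 0.0000; 0.0000 -0.1413]  S=[0.6191 -0.0365; -0.0365 0.4313]  K=[-0.5281 -0.1295; -0.1665 -0.1995]  nu=[-0.2292, -2.9200]  x^+=[2.4487, 0.7624]  P^+=[0.6970 0.1982; 0.1982 0.5341]
step 3: x^-=[2.7689, 0.7624]  P^-=[1.0477 0.4186; 0.4186 0.7041]  H_jac=[-0.9313 0.0000; 0.0000 -0.6906]  S=[1.4088 0.2192; 0.2192 0.7559]  K=[-0.6631 -0.1901; -0.1849 -0.5897]  nu=[-1.4042, -3.3532]  x^+=[4.3375, 2.9996]  P^+=[0.3458 0.0676; 0.0676 0.3453]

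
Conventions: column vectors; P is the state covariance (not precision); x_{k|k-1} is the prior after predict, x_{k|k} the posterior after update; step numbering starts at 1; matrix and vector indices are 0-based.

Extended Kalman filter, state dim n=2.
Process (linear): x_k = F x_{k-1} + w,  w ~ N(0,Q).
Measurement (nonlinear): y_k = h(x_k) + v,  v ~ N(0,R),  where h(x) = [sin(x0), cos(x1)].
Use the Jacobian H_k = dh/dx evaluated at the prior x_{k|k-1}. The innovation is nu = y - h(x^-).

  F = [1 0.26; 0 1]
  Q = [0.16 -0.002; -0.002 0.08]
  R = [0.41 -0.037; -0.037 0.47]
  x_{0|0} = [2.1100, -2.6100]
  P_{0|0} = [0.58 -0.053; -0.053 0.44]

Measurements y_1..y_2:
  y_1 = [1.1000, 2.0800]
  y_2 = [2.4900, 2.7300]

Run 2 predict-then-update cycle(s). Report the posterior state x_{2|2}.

x_post = [2.4599, 0.0658]

step 1: x^-=[1.4314, -2.6100]  P^-=[0.7422 0.0594; 0.0594 0.5200]  H_jac=[0.1389 0.0000; 0.0000 0.5069]  S=[0.4243 -0.0328; -0.0328 0.6036]  K=[0.2479 0.0634; 0.0534 0.4396]  nu=[0.1097, 2.9420]  x^+=[1.6450, -1.3109]  P^+=[0.7147 0.0407; 0.0407 0.4037]
step 2: x^-=[1.3042, -1.3109]  P^-=[0.9231 0.1436; 0.1436 0.4837]  H_jac=[0.2635 0.0000; 0.0000 0.9664]  S=[0.4741 -0.0004; -0.0004 0.9217]  K=[0.5132 0.1508; 0.0803 0.5072]  nu=[1.5253, 2.4730]  x^+=[2.4599, 0.0658]  P^+=[0.7774 0.0537; 0.0537 0.2436]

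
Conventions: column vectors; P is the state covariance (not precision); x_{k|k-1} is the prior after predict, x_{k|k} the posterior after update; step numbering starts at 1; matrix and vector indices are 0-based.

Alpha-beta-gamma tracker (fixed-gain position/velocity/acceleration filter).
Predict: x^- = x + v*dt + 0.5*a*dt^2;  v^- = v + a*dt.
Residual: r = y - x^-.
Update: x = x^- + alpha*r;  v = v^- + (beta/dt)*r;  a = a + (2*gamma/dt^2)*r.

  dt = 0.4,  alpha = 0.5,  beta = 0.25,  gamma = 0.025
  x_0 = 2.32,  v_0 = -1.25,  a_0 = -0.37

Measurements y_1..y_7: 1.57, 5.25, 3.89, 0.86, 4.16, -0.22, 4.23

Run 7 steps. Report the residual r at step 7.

step 1: x_pred=1.7904  r=-0.2204  x^+=1.6802  v^+=-1.5357  a^+=-0.4389
step 2: x_pred=1.0308  r=4.2192  x^+=3.1404  v^+=0.9257  a^+=0.8796
step 3: x_pred=3.5810  r=0.3090  x^+=3.7355  v^+=1.4707  a^+=0.9762
step 4: x_pred=4.4019  r=-3.5419  x^+=2.6309  v^+=-0.3526  a^+=-0.1307
step 5: x_pred=2.4795  r=1.6805  x^+=3.3197  v^+=0.6455  a^+=0.3945
step 6: x_pred=3.6095  r=-3.8295  x^+=1.6948  v^+=-1.5901  a^+=-0.8022
step 7: x_pred=0.9945  r=3.2355  x^+=2.6123  v^+=0.1112  a^+=0.2089

resid = 3.2355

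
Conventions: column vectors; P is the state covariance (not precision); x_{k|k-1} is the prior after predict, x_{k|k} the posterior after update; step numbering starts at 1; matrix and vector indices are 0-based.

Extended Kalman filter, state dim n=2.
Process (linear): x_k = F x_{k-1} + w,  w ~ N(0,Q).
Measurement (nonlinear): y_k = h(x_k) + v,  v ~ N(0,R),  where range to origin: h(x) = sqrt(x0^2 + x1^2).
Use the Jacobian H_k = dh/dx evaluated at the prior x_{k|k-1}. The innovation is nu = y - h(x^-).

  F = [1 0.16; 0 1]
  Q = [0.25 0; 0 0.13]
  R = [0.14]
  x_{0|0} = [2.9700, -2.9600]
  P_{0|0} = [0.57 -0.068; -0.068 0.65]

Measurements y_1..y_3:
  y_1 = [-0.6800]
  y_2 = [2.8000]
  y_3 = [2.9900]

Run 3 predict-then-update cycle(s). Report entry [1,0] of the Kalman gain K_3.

step 1: x^-=[2.4964, -2.9600]  P^-=[0.8149 0.0360; 0.0360 0.7800]  H_jac=[0.6447 -0.7644]  S=[0.8990]  K=[0.5538; -0.6374]  nu=[-4.5522]  x^+=[-0.0244, -0.0584]  P^+=[0.5392 0.3533; 0.3533 0.4147]
step 2: x^-=[-0.0337, -0.0584]  P^-=[0.9129 0.4197; 0.4197 0.5447]  H_jac=[-0.5004 -0.8658]  S=[1.1406]  K=[-0.7191; -0.5976]  nu=[2.7326]  x^+=[-1.9987, -1.6914]  P^+=[0.3231 -0.0705; -0.0705 0.1374]
step 3: x^-=[-2.2693, -1.6914]  P^-=[0.5540 -0.0485; -0.0485 0.2674]  H_jac=[-0.8018 -0.5976]  S=[0.5452]  K=[-0.7617; -0.2218]  nu=[0.1597]  x^+=[-2.3910, -1.7268]  P^+=[0.2378 -0.1406; -0.1406 0.2406]

K[1,0] = -0.2218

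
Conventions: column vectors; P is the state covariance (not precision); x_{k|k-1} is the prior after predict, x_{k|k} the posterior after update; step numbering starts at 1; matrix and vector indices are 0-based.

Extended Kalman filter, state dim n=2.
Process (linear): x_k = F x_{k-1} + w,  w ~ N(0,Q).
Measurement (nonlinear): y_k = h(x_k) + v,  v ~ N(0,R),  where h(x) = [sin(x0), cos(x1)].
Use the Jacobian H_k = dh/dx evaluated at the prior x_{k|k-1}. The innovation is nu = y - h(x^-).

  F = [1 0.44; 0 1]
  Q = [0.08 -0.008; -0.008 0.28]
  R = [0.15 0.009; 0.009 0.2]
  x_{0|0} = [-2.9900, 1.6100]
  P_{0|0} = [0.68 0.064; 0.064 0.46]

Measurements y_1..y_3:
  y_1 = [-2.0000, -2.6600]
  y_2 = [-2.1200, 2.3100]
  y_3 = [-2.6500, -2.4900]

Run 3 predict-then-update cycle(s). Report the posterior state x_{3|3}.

step 1: x^-=[-2.2816, 1.6100]  P^-=[0.9054 0.2584; 0.2584 0.7400]  H_jac=[-0.6524 0.0000; 0.0000 -0.9992]  S=[0.5354 0.1775; 0.1775 0.9389]  K=[-1.0798 -0.0709; -0.0574 -0.7767]  nu=[-1.2422, -2.6208]  x^+=[-0.7545, 3.7170]  P^+=[0.2492 0.0239; 0.0239 0.1560]
step 2: x^-=[0.8810, 3.7170]  P^-=[0.3805 0.0846; 0.0846 0.4360]  H_jac=[0.6364 0.0000; 0.0000 0.5442]  S=[0.3041 0.0383; 0.0383 0.3291]  K=[0.7902 0.0479; 0.0875 0.7107]  nu=[-2.8914, 3.1490]  x^+=[-1.2530, 5.7021]  P^+=[0.1869 0.0307; 0.0307 0.2627]
step 3: x^-=[1.2559, 5.7021]  P^-=[0.3448 0.1382; 0.1382 0.5427]  H_jac=[0.3097 0.0000; 0.0000 0.5489]  S=[0.1831 0.0325; 0.0325 0.3635]  K=[0.5550 0.1591; 0.0898 0.8114]  nu=[-3.6008, -3.3259]  x^+=[-1.2719, 2.6801]  P^+=[0.2734 0.0671; 0.0671 0.2971]

x_post = [-1.2719, 2.6801]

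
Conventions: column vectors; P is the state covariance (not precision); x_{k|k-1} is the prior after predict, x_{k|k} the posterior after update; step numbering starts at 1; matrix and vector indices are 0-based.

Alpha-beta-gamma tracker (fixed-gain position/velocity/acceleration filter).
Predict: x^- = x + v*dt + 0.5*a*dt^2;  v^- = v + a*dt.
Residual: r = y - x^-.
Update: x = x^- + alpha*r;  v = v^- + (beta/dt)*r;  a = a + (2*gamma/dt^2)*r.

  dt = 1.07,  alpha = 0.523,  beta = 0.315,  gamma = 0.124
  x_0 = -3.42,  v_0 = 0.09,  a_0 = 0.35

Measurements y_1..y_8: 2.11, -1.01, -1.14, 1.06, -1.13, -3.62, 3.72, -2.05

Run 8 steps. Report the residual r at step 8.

step 1: x_pred=-3.1233  r=5.2333  x^+=-0.3863  v^+=2.0052  a^+=1.4836
step 2: x_pred=2.6085  r=-3.6185  x^+=0.7160  v^+=2.5274  a^+=0.6998
step 3: x_pred=3.8209  r=-4.9609  x^+=1.2263  v^+=1.8157  a^+=-0.3748
step 4: x_pred=2.9546  r=-1.8946  x^+=1.9637  v^+=0.8569  a^+=-0.7852
step 5: x_pred=2.4311  r=-3.5611  x^+=0.5687  v^+=-1.0316  a^+=-1.5566
step 6: x_pred=-1.4262  r=-2.1938  x^+=-2.5736  v^+=-3.3430  a^+=-2.0318
step 7: x_pred=-7.3136  r=11.0336  x^+=-1.5431  v^+=-2.2687  a^+=0.3583
step 8: x_pred=-3.7655  r=1.7155  x^+=-2.8683  v^+=-1.3804  a^+=0.7299

resid = 1.7155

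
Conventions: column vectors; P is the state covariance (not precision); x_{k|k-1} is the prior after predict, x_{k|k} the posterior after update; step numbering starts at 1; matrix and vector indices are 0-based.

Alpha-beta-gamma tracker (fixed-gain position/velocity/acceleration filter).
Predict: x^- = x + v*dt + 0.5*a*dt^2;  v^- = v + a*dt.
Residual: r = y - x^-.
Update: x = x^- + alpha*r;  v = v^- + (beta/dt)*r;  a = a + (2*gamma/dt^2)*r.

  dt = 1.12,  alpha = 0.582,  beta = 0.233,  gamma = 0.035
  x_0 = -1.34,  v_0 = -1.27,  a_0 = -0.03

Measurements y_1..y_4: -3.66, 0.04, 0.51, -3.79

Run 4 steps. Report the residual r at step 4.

resid = -3.6372

step 1: x_pred=-2.7812  r=-0.8788  x^+=-3.2927  v^+=-1.4864  a^+=-0.0790
step 2: x_pred=-5.0070  r=5.0470  x^+=-2.0697  v^+=-0.5250  a^+=0.2026
step 3: x_pred=-2.5306  r=3.0406  x^+=-0.7610  v^+=0.3345  a^+=0.3723
step 4: x_pred=-0.1528  r=-3.6372  x^+=-2.2697  v^+=-0.0052  a^+=0.1693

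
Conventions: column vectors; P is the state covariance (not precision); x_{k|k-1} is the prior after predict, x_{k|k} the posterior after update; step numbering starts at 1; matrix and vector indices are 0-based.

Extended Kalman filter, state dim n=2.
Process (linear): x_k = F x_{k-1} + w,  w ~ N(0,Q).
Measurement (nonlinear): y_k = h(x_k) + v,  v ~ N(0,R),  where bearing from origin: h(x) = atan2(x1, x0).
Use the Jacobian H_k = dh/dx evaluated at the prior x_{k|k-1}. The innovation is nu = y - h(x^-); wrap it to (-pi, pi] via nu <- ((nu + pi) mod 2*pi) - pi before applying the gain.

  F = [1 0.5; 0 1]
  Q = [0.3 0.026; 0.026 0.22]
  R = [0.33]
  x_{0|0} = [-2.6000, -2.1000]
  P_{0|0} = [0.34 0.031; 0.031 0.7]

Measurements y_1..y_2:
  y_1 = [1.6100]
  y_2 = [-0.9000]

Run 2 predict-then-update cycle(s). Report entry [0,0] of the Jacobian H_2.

H_jac[0,0] = 0.0618

step 1: x^-=[-3.6500, -2.1000]  P^-=[0.8460 0.4070; 0.4070 0.9200]  H_jac=[0.1184 -0.2058]  S=[0.3610]  K=[0.0455; -0.3911]  nu=[-2.0537]  x^+=[-3.7434, -1.2969]  P^+=[0.8453 0.4134; 0.4134 0.8648]
step 2: x^-=[-4.3918, -1.2969]  P^-=[1.7749 0.8718; 0.8718 1.0848]  H_jac=[0.0618 -0.2094]  S=[0.3618]  K=[-0.2013; -0.4789]  nu=[1.9545]  x^+=[-4.7852, -2.2330]  P^+=[1.7602 0.8369; 0.8369 1.0018]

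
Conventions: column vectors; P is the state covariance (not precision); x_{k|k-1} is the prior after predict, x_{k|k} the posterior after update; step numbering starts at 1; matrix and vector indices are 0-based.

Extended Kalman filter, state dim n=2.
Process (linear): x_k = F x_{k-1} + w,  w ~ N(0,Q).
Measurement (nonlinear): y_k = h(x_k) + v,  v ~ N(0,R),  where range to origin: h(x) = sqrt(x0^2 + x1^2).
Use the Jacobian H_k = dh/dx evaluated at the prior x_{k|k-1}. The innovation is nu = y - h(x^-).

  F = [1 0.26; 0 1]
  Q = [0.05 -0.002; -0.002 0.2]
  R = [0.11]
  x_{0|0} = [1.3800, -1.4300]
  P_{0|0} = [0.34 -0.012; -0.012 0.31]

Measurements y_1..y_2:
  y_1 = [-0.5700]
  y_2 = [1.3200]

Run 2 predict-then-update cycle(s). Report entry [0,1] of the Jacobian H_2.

H_jac[0,1] = 0.6679

step 1: x^-=[1.0082, -1.4300]  P^-=[0.4047 0.0666; 0.0666 0.5100]  H_jac=[0.5762 -0.8173]  S=[0.5223]  K=[0.3423; -0.7246]  nu=[-2.3197]  x^+=[0.2142, 0.2507]  P^+=[0.3435 0.1961; 0.1961 0.2358]
step 2: x^-=[0.2794, 0.2507]  P^-=[0.5115 0.2554; 0.2554 0.4358]  H_jac=[0.7443 0.6679]  S=[0.8417]  K=[0.6550; 0.5717]  nu=[0.9446]  x^+=[0.8981, 0.7907]  P^+=[0.1504 -0.0597; -0.0597 0.1607]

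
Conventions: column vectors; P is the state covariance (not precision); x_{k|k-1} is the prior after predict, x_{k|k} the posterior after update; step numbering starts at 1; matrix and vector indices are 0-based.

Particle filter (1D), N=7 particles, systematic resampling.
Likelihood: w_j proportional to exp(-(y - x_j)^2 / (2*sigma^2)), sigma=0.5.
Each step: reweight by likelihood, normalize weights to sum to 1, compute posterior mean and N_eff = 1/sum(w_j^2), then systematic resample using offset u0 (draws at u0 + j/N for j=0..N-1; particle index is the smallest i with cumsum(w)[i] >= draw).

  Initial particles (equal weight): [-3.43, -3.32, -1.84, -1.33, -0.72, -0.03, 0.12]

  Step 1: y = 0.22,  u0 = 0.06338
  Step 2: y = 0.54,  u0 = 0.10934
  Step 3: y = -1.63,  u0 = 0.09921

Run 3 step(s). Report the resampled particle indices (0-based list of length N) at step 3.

step 1: w=[0.0000, 0.0000, 0.0001, 0.0040, 0.0837, 0.4322, 0.4800]  mean=-0.0211  Neff=2.3571  idx=[4, 5, 5, 5, 6, 6, 6]
step 2: w=[0.0112, 0.1405, 0.1405, 0.1405, 0.1891, 0.1891, 0.1891]  mean=0.0473  Neff=6.0021  idx=[1, 2, 3, 4, 5, 6, 6]
step 3: w=[0.2240, 0.2240, 0.2240, 0.0820, 0.0820, 0.0820, 0.0820]  mean=0.0192  Neff=5.6361  idx=[0, 1, 1, 2, 2, 4, 6]

resampled_idx = [0, 1, 1, 2, 2, 4, 6]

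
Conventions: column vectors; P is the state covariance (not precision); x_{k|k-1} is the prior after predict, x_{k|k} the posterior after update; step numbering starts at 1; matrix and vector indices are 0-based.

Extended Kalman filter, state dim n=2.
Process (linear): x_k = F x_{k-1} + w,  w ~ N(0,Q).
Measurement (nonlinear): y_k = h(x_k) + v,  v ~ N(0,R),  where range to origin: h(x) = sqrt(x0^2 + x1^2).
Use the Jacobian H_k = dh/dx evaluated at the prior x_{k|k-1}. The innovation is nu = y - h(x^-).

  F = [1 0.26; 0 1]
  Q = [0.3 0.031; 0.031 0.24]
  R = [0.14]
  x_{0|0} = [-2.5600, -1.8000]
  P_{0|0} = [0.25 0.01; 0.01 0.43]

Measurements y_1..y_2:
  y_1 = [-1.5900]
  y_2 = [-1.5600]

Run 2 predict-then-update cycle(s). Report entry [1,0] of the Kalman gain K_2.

step 1: x^-=[-3.0280, -1.8000]  P^-=[0.5843 0.1528; 0.1528 0.6700]  H_jac=[-0.8596 -0.5110]  S=[0.8809]  K=[-0.6588; -0.5378]  nu=[-5.1126]  x^+=[0.3401, 0.9494]  P^+=[0.2020 -0.1593; -0.1593 0.4153]
step 2: x^-=[0.5869, 0.9494]  P^-=[0.4472 -0.0203; -0.0203 0.6553]  H_jac=[0.5259 0.8506]  S=[0.7196]  K=[0.3028; 0.7597]  nu=[-2.6761]  x^+=[-0.2235, -1.0838]  P^+=[0.3812 -0.1858; -0.1858 0.2399]

K[1,0] = 0.7597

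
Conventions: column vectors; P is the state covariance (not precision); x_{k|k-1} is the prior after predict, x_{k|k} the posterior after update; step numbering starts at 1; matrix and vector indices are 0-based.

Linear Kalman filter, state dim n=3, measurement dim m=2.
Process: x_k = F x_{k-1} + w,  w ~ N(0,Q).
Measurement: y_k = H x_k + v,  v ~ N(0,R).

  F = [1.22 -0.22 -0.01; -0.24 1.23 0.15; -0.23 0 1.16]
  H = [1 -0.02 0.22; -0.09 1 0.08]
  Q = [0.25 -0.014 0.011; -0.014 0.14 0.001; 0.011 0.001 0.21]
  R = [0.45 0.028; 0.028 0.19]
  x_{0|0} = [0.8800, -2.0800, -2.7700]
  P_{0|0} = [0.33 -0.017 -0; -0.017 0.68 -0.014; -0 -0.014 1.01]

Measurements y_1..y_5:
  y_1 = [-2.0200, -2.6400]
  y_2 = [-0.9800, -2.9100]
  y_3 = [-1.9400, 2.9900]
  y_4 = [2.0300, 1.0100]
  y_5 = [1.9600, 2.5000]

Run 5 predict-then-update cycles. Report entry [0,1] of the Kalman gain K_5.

step 1: x^-=[1.5589, -3.1851, -3.4156]  P^-=[0.7832 -0.3219 -0.0906; -0.3219 1.2154 0.1798; -0.0906 0.1798 1.5865]  S=[1.2820 -0.3276; -0.3276 1.5099]  K=[0.5641 -0.1423; -0.0277 0.8276; 0.2669 0.2664]  nu=[-2.8912, 0.9586]  x^+=[-0.2084, -2.3115, -3.9317]  P^+=[0.2922 0.0302 -0.1895; 0.0302 0.1651 -0.0737; -0.1895 -0.0737 1.4346]
step 2: x^-=[0.2936, -3.3828, -4.5129]  P^-=[0.6811 -0.1312 -0.3359; -0.1312 0.4075 0.2123; -0.3359 0.2123 2.2570]  S=[1.0960 -0.1071; -0.1071 0.6799]  K=[0.5330 -0.2388; -0.0222 0.6382; 0.2066 0.6549]  nu=[-0.3484, 0.8603]  x^+=[-0.0976, -2.8261, -4.0215]  P^+=[0.3036 0.0223 -0.3183; 0.0223 0.1270 -0.0542; -0.3183 -0.0542 1.9476]
step 3: x^-=[0.5429, -4.0559, -4.6425]  P^-=[0.7038 -0.1620 -0.5329; -0.1620 0.3831 0.3725; -0.5329 0.3725 3.0166]  S=[1.0687 -0.1030; -0.1030 0.6946]  K=[0.5222 -0.3084; -0.0231 0.6121; 0.2101 0.9840]  nu=[-1.5427, 7.4661]  x^+=[-2.5656, 0.5497, 2.3797]  P^+=[0.3132 0.0157 -0.3932; 0.0157 0.1194 -0.0297; -0.3932 -0.0297 2.3395]
step 4: x^-=[-3.2747, 1.6488, 3.3505]  P^-=[0.7232 -0.1888 -0.6530; -0.1888 0.3995 0.5016; -0.6530 0.5016 3.5844]  S=[1.0627 -0.1008; -0.1008 0.7419]  K=[0.5164 -0.3424; -0.0232 0.6123; 0.2295 1.1730]  nu=[4.6006, -1.2015]  x^+=[-0.4875, 0.8064, 2.9970]  P^+=[0.3172 0.0122 -0.4278; 0.0122 0.1179 -0.0142; -0.4278 -0.0142 2.5620]
step 5: x^-=[-0.8022, 1.5584, 3.5886]  P^-=[0.7319 -0.2024 -0.7099; -0.2024 0.4127 0.5745; -0.7099 0.5745 3.9025]  S=[1.0616 -0.0974; -0.0974 0.7722]  K=[0.5134 -0.3561; -0.0229 0.6147; 0.2450 1.2620]  nu=[2.0038, 0.5823]  x^+=[0.0192, 1.8704, 4.8145]  P^+=[0.3185 0.0107 -0.4418; 0.0107 0.1176 -0.0067; -0.4418 -0.0067 2.6692]

K[0,1] = -0.3561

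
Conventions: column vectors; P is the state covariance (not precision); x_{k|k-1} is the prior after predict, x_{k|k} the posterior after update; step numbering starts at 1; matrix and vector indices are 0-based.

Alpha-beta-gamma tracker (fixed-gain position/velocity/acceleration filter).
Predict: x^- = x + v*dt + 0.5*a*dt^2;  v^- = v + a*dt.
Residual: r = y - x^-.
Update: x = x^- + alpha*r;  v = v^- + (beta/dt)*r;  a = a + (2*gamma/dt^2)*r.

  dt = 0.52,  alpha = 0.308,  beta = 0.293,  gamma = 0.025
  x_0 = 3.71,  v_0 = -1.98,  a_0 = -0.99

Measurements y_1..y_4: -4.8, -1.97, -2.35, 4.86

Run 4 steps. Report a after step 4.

a_post = 1.2589

step 1: x_pred=2.5466  r=-7.3466  x^+=0.2838  v^+=-6.6343  a^+=-2.3485
step 2: x_pred=-3.4835  r=1.5135  x^+=-3.0174  v^+=-7.0027  a^+=-2.0686
step 3: x_pred=-6.9384  r=4.5884  x^+=-5.5252  v^+=-5.4929  a^+=-1.2201
step 4: x_pred=-8.5465  r=13.4065  x^+=-4.4173  v^+=1.4266  a^+=1.2589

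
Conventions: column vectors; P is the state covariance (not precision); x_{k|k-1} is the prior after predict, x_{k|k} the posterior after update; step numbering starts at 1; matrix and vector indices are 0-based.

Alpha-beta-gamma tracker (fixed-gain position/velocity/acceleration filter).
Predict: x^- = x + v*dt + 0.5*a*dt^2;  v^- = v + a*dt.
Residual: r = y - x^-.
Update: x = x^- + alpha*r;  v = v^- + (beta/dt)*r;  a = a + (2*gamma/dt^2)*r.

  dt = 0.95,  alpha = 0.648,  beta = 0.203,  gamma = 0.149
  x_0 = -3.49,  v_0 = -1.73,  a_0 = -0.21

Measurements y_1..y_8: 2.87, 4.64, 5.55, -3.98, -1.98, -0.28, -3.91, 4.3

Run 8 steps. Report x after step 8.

step 1: x_pred=-5.2283  r=8.0983  x^+=0.0194  v^+=-0.1990  a^+=2.4640
step 2: x_pred=0.9422  r=3.6978  x^+=3.3384  v^+=2.9319  a^+=3.6850
step 3: x_pred=7.7866  r=-2.2366  x^+=6.3373  v^+=5.9547  a^+=2.9465
step 4: x_pred=13.3239  r=-17.3039  x^+=2.1110  v^+=5.0563  a^+=-2.7671
step 5: x_pred=5.6658  r=-7.6458  x^+=0.7113  v^+=0.7938  a^+=-5.2917
step 6: x_pred=-0.9225  r=0.6425  x^+=-0.5062  v^+=-4.0961  a^+=-5.0796
step 7: x_pred=-6.6896  r=2.7796  x^+=-4.8884  v^+=-8.3278  a^+=-4.1618
step 8: x_pred=-14.6778  r=18.9778  x^+=-2.3802  v^+=-8.2262  a^+=2.1046

x_post = -2.3802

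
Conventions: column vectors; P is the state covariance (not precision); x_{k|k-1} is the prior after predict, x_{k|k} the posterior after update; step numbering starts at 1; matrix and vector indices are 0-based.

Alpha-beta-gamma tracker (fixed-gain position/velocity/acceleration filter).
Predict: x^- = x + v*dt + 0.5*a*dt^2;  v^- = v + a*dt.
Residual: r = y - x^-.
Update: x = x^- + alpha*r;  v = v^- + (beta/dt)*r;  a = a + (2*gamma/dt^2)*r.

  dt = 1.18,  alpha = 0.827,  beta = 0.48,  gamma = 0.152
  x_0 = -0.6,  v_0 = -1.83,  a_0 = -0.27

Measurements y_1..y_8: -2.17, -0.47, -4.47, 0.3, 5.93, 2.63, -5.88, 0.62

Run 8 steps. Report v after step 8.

step 1: x_pred=-2.9474  r=0.7774  x^+=-2.3045  v^+=-1.8324  a^+=-0.1003
step 2: x_pred=-4.5365  r=4.0665  x^+=-1.1735  v^+=-0.2965  a^+=0.7876
step 3: x_pred=-0.9751  r=-3.4949  x^+=-3.8654  v^+=-0.7889  a^+=0.0245
step 4: x_pred=-4.7792  r=5.0792  x^+=-0.5787  v^+=1.3062  a^+=1.1335
step 5: x_pred=1.7517  r=4.1783  x^+=5.2072  v^+=4.3433  a^+=2.0457
step 6: x_pred=11.7565  r=-9.1265  x^+=4.2089  v^+=3.0448  a^+=0.0531
step 7: x_pred=7.8387  r=-13.7187  x^+=-3.5067  v^+=-2.4730  a^+=-2.9420
step 8: x_pred=-8.4731  r=9.0931  x^+=-0.9531  v^+=-2.2458  a^+=-0.9568

v_post = -2.2458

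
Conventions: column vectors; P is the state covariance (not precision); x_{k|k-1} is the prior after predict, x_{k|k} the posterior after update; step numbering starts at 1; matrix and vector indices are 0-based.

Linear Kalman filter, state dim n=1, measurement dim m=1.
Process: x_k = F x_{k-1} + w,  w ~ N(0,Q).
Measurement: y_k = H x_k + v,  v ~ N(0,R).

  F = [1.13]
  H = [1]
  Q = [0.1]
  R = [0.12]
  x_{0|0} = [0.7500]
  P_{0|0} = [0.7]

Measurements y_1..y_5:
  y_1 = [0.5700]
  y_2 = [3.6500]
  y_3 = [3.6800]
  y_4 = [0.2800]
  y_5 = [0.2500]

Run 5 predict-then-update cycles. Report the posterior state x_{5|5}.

step 1: x^-=[0.8475]  P^-=[0.9938]  S=[1.1138]  K=[0.8923]  nu=[-0.2775]  x^+=[0.5999]  P^+=[0.1071]
step 2: x^-=[0.6779]  P^-=[0.2367]  S=[0.3567]  K=[0.6636]  nu=[2.9721]  x^+=[2.6502]  P^+=[0.0796]
step 3: x^-=[2.9947]  P^-=[0.2017]  S=[0.3217]  K=[0.6270]  nu=[0.6853]  x^+=[3.4244]  P^+=[0.0752]
step 4: x^-=[3.8695]  P^-=[0.1961]  S=[0.3161]  K=[0.6203]  nu=[-3.5895]  x^+=[1.6428]  P^+=[0.0744]
step 5: x^-=[1.8564]  P^-=[0.1951]  S=[0.3151]  K=[0.6191]  nu=[-1.6064]  x^+=[0.8619]  P^+=[0.0743]

x_post = [0.8619]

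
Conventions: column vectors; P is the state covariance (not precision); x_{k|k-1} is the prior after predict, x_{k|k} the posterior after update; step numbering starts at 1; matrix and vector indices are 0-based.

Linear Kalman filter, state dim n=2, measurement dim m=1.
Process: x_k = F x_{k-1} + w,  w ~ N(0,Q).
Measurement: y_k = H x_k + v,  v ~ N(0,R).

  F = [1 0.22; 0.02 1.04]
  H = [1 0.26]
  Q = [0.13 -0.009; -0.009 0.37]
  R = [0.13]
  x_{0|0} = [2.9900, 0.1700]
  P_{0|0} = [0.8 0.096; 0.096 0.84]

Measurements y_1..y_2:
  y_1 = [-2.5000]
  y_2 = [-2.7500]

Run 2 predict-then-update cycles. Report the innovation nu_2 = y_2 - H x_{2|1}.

step 1: x^-=[3.0274, 0.2366]  P^-=[1.0129 0.2995; 0.2995 1.2829]  S=[1.3853]  K=[0.7874; 0.4569]  nu=[-5.5889]  x^+=[-1.3731, -2.3171]  P^+=[0.1541 -0.1989; -0.1989 0.9936]
step 2: x^-=[-1.8828, -2.4373]  P^-=[0.2446 0.0136; 0.0136 1.4365]  S=[0.4788]  K=[0.5183; 0.8085]  nu=[-0.2335]  x^+=[-2.0039, -2.6260]  P^+=[0.1160 -0.1870; -0.1870 1.1235]

innov = [-0.2335]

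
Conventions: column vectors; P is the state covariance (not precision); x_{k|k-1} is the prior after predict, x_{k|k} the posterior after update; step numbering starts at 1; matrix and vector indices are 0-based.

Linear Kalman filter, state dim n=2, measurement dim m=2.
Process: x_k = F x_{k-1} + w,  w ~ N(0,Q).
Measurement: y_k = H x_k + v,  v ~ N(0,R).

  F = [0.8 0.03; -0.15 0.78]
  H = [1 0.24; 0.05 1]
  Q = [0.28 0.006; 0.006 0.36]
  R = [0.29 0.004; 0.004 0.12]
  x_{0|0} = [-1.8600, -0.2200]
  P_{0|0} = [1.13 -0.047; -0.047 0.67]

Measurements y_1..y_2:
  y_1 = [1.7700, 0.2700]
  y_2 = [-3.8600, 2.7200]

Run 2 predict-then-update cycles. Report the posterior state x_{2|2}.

x_post = [-2.3163, 2.1472]

step 1: x^-=[-1.4946, 0.1074]  P^-=[1.0015 -0.1430; -0.1430 0.8041]  S=[1.2692 0.1023; 0.1023 0.9123]  K=[0.7773 -0.1891; -0.0313 0.8771]  nu=[3.2388, 0.2373]  x^+=[0.9781, 0.2140]  P^+=[0.2321 -0.0312; -0.0312 0.1067]
step 2: x^-=[0.7889, 0.0202]  P^-=[0.4272 -0.0387; -0.0387 0.4374]  S=[0.7238 0.0912; 0.0912 0.5546]  K=[0.5936 -0.1288; -0.0075 0.7864]  nu=[-4.6537, 2.6603]  x^+=[-2.3163, 2.1472]  P^+=[0.1769 -0.0219; -0.0219 0.0954]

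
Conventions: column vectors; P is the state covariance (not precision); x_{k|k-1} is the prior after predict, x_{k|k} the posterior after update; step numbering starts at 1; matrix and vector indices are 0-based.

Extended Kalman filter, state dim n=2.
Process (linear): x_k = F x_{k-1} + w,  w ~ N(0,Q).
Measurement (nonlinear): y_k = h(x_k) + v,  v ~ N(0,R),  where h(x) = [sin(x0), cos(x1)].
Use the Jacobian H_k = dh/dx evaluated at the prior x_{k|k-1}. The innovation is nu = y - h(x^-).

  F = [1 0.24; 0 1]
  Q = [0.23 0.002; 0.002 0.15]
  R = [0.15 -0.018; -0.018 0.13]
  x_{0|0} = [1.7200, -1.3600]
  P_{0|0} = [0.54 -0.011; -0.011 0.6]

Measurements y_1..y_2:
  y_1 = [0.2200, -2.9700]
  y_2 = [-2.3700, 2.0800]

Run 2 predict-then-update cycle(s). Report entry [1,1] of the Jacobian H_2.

step 1: x^-=[1.3936, -1.3600]  P^-=[0.7993 0.1350; 0.1350 0.7500]  H_jac=[0.1763 0.0000; 0.0000 0.9779]  S=[0.1748 0.0053; 0.0053 0.8472]  K=[0.8013 0.1508; 0.1100 0.8650]  nu=[-0.7643, -3.1792]  x^+=[0.3016, -4.1942]  P^+=[0.6665 0.0053; 0.0053 0.1130]
step 2: x^-=[-0.7050, -4.1942]  P^-=[0.9055 0.0344; 0.0344 0.2630]  H_jac=[0.7616 0.0000; 0.0000 -0.8687]  S=[0.6752 -0.0408; -0.0408 0.3285]  K=[1.0235 0.0360; -0.0032 -0.6959]  nu=[-1.7219, 2.5753]  x^+=[-2.3747, -5.9809]  P^+=[0.2007 0.0158; 0.0158 0.1041]

H_jac[1,1] = -0.8687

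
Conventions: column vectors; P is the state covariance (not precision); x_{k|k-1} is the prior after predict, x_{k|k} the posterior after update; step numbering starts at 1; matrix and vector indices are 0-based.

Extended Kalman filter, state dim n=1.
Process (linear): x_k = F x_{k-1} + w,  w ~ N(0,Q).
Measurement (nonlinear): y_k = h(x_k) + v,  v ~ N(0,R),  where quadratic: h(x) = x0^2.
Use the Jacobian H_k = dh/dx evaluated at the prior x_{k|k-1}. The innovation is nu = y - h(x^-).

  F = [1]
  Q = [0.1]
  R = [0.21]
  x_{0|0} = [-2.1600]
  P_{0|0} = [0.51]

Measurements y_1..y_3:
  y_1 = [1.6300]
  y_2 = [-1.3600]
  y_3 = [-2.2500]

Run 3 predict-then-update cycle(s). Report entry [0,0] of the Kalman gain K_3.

step 1: x^-=[-2.1600]  P^-=[0.6100]  H_jac=[-4.3200]  S=[11.5941]  K=[-0.2273]  nu=[-3.0356]  x^+=[-1.4700]  P^+=[0.0110]
step 2: x^-=[-1.4700]  P^-=[0.1110]  H_jac=[-2.9401]  S=[1.1699]  K=[-0.2791]  nu=[-3.5210]  x^+=[-0.4874]  P^+=[0.0199]
step 3: x^-=[-0.4874]  P^-=[0.1199]  H_jac=[-0.9748]  S=[0.3240]  K=[-0.3609]  nu=[-2.4876]  x^+=[0.4103]  P^+=[0.0777]

K[0,0] = -0.3609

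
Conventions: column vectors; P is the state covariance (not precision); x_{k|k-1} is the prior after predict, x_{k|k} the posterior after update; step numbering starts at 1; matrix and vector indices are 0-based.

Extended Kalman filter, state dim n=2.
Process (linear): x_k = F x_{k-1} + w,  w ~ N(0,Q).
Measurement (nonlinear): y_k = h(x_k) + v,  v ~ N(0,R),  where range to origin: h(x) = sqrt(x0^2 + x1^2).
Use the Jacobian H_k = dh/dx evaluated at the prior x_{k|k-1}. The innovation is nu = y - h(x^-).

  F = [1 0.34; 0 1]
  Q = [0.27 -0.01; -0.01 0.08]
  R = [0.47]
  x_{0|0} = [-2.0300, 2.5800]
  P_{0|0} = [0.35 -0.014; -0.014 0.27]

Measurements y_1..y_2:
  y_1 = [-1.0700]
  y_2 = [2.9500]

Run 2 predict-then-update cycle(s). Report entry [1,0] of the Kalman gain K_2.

step 1: x^-=[-1.1528, 2.5800]  P^-=[0.6417 0.0678; 0.0678 0.3500]  H_jac=[-0.4080 0.9130]  S=[0.8180]  K=[-0.2443; 0.3568]  nu=[-3.8958]  x^+=[-0.2009, 1.1899]  P^+=[0.5929 0.1391; 0.1391 0.2458]
step 2: x^-=[0.2037, 1.1899]  P^-=[0.9859 0.2127; 0.2127 0.3258]  H_jac=[0.1687 0.9857]  S=[0.8854]  K=[0.4247; 0.4033]  nu=[1.7428]  x^+=[0.9438, 1.8927]  P^+=[0.8262 0.0611; 0.0611 0.1818]

K[1,0] = 0.4033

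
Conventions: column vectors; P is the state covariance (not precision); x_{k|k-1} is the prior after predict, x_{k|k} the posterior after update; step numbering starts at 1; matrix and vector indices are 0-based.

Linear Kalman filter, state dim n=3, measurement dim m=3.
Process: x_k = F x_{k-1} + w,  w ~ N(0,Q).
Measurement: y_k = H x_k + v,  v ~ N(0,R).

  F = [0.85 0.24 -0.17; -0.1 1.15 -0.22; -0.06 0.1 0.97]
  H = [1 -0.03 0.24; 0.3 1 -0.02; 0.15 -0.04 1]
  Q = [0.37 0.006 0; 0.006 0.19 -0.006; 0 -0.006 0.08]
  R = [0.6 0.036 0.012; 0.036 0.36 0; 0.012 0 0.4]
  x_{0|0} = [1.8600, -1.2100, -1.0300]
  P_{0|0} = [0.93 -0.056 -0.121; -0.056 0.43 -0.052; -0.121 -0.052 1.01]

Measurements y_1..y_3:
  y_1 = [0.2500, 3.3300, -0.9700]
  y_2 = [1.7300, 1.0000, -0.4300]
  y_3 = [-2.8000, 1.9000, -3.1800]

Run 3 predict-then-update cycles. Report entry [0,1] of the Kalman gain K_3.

step 1: x^-=[1.4657, -1.3509, -1.2317]  P^-=[1.1122 0.0635 -0.3198; 0.0635 0.8507 -0.2088; -0.3198 -0.2088 1.0426]  S=[1.6187 0.3352 0.1042; 0.3352 1.3615 -0.3000; 0.1042 -0.3000 1.3890]  K=[0.6237 0.1133 -0.1343; -0.1467 0.6756 -0.0110; -0.0718 -0.0642 0.7136]  nu=[-0.9606, 4.2166, -0.0122]  x^+=[1.3458, 1.6387, -1.4423]  P^+=[0.4010 -0.0593 -0.1088; -0.0593 0.2560 0.0129; -0.1088 0.0129 0.3014]
step 2: x^-=[1.7824, 2.0672, -1.3159]  P^-=[0.6894 0.0126 -0.1562; 0.0126 0.5494 -0.0105; -0.1562 -0.0105 0.3835]  S=[1.2364 0.2263 0.0462; 0.2263 0.9815 -0.0538; 0.0462 -0.0538 0.7537]  K=[0.5115 0.1036 -0.0946; -0.1136 0.5905 0.0085; -0.0650 -0.0250 0.4805]  nu=[0.3255, -1.6283, 0.7012]  x^+=[1.7138, 1.0747, -0.9595]  P^+=[0.3280 -0.0443 -0.0827; -0.0443 0.2221 0.0176; -0.0827 0.0176 0.2045]
step 3: x^-=[1.8778, 1.2756, -0.9261]  P^-=[0.6301 0.0145 -0.1135; 0.0145 0.4946 0.0075; -0.1135 0.0075 0.2894]  S=[1.1917 0.2191 0.0581; 0.2191 0.9212 -0.0214; 0.0581 -0.0214 0.6695]  K=[0.4894 0.1054 -0.0683; -0.1035 0.5664 0.0120; -0.0548 -0.0125 0.4107]  nu=[-4.4173, 0.0425, -2.4846]  x^+=[-0.1101, 1.7270, -1.7048]  P^+=[0.3122 -0.0395 -0.0698; -0.0395 0.2124 0.0180; -0.0698 0.0180 0.1748]

K[0,1] = 0.1054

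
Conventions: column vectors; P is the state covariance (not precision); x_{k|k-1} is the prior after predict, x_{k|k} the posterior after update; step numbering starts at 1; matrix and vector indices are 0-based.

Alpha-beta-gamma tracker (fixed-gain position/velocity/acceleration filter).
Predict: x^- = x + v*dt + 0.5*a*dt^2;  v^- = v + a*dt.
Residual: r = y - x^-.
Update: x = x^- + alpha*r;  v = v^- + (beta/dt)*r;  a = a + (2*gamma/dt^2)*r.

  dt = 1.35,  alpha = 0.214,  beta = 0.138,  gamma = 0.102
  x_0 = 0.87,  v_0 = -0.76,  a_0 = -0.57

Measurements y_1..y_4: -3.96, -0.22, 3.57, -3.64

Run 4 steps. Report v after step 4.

step 1: x_pred=-0.6754  r=-3.2846  x^+=-1.3783  v^+=-1.8653  a^+=-0.9377
step 2: x_pred=-4.7509  r=4.5309  x^+=-3.7813  v^+=-2.6679  a^+=-0.4305
step 3: x_pred=-7.7753  r=11.3453  x^+=-5.3474  v^+=-2.0894  a^+=0.8394
step 4: x_pred=-7.4031  r=3.7631  x^+=-6.5978  v^+=-0.5715  a^+=1.2606

v_post = -0.5715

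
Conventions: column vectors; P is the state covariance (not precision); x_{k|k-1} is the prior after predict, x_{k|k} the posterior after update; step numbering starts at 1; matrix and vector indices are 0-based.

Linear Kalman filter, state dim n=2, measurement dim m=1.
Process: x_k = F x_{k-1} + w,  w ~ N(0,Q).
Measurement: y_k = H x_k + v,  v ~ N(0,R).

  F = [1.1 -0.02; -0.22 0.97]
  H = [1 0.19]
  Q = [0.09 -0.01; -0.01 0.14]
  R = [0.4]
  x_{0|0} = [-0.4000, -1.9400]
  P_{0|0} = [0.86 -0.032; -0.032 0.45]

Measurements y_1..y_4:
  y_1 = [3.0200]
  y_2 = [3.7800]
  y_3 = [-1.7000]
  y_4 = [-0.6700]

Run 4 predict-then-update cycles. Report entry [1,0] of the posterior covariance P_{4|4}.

step 1: x^-=[-0.4012, -1.7938]  P^-=[1.1322 -0.2611; -0.2611 0.6187]  S=[1.4553]  K=[0.7439; -0.0987]  nu=[3.7620]  x^+=[2.3973, -2.1650]  P^+=[0.3269 -0.1543; -0.1543 0.6045]
step 2: x^-=[2.6804, -2.6274]  P^-=[0.4926 -0.2662; -0.2662 0.7905]  S=[0.8199]  K=[0.5390; -0.1415]  nu=[1.5989]  x^+=[3.5422, -2.8536]  P^+=[0.2543 -0.2037; -0.2037 0.7741]
step 3: x^-=[3.9535, -3.5473]  P^-=[0.4070 -0.3048; -0.3048 0.9676]  S=[0.7261]  K=[0.4808; -0.1665]  nu=[-4.9795]  x^+=[1.5596, -2.7180]  P^+=[0.2392 -0.2466; -0.2466 0.9474]
step 4: x^-=[1.7699, -2.9796]  P^-=[0.3906 -0.3505; -0.3505 1.1483]  S=[0.6989]  K=[0.4636; -0.1893]  nu=[-1.8737]  x^+=[0.9011, -2.6248]  P^+=[0.2404 -0.2891; -0.2891 1.1232]

P_post[1,0] = -0.2891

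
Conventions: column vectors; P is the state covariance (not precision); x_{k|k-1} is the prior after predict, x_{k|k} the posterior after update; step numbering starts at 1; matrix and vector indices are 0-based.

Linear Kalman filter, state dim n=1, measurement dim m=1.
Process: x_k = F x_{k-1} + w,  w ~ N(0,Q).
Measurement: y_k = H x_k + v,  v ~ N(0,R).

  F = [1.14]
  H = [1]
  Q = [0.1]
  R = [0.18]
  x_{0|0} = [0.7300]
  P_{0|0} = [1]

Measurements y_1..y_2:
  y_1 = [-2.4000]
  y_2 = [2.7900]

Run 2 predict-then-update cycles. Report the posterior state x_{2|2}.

x_post = [0.9038]

step 1: x^-=[0.8322]  P^-=[1.3996]  S=[1.5796]  K=[0.8860]  nu=[-3.2322]  x^+=[-2.0317]  P^+=[0.1595]
step 2: x^-=[-2.3161]  P^-=[0.3073]  S=[0.4873]  K=[0.6306]  nu=[5.1061]  x^+=[0.9038]  P^+=[0.1135]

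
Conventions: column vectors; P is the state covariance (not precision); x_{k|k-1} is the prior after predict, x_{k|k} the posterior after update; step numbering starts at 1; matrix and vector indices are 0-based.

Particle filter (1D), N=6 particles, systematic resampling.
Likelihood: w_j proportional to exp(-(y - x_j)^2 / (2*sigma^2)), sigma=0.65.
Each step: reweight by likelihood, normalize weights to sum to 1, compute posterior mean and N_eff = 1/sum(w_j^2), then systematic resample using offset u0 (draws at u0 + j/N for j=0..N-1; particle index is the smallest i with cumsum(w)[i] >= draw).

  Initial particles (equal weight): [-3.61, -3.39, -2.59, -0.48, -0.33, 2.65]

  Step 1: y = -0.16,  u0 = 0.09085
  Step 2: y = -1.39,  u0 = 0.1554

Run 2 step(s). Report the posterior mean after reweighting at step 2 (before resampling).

post_mean = -0.4180

step 1: w=[0.0000, 0.0000, 0.0005, 0.4780, 0.5214, 0.0000]  mean=-0.4027  Neff=1.9984  idx=[3, 3, 3, 4, 4, 4]
step 2: w=[0.1955, 0.1955, 0.1955, 0.1378, 0.1378, 0.1378]  mean=-0.4180  Neff=5.8255  idx=[0, 1, 2, 3, 4, 5]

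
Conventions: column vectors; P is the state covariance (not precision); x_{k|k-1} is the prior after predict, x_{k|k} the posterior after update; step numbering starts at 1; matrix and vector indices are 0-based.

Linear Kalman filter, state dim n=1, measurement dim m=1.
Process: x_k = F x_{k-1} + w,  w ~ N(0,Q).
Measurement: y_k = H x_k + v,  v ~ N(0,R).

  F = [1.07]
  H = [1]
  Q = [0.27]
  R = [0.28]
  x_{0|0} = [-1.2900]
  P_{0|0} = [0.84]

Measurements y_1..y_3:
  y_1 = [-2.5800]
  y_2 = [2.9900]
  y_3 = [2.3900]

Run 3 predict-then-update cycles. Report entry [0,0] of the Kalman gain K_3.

step 1: x^-=[-1.3803]  P^-=[1.2317]  S=[1.5117]  K=[0.8148]  nu=[-1.1997]  x^+=[-2.3578]  P^+=[0.2281]
step 2: x^-=[-2.5228]  P^-=[0.5312]  S=[0.8112]  K=[0.6548]  nu=[5.5128]  x^+=[1.0871]  P^+=[0.1834]
step 3: x^-=[1.1632]  P^-=[0.4799]  S=[0.7599]  K=[0.6315]  nu=[1.2268]  x^+=[1.9380]  P^+=[0.1768]

K[0,0] = 0.6315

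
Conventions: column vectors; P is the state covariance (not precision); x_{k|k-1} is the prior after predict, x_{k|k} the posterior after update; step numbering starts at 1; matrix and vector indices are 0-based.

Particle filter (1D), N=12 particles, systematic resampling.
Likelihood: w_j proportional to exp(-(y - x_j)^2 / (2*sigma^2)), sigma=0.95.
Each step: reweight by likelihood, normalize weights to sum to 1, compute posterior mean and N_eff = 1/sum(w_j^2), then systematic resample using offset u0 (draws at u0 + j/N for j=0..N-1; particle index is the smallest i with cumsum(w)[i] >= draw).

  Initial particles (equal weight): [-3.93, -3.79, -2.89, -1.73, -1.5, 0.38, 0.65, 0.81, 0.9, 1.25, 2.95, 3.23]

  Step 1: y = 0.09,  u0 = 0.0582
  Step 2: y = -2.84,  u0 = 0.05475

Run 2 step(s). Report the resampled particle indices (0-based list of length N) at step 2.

step 1: w=[0.0000, 0.0001, 0.0018, 0.0385, 0.0595, 0.2303, 0.2028, 0.1811, 0.1678, 0.1145, 0.0026, 0.0010]  mean=0.5099  Neff=5.7710  idx=[4, 5, 5, 5, 6, 6, 7, 7, 8, 8, 9, 9]
step 2: w=[0.9629, 0.0083, 0.0083, 0.0083, 0.0031, 0.0031, 0.0016, 0.0016, 0.0011, 0.0011, 0.0002, 0.0002]  mean=-1.4256  Neff=1.0783  idx=[0, 0, 0, 0, 0, 0, 0, 0, 0, 0, 0, 2]

resampled_idx = [0, 0, 0, 0, 0, 0, 0, 0, 0, 0, 0, 2]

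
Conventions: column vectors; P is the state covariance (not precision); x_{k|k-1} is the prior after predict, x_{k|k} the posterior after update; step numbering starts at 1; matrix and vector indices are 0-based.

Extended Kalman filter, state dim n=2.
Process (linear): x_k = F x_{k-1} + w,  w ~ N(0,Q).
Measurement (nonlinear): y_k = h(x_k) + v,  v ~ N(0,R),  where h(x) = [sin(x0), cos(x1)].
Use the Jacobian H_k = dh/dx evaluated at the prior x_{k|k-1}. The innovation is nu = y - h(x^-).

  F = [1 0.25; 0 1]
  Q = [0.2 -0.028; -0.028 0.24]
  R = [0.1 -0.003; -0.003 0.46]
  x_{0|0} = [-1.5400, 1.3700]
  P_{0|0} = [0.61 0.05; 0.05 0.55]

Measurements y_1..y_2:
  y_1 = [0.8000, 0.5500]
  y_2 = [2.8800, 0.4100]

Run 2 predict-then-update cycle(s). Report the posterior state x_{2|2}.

step 1: x^-=[-1.1975, 1.3700]  P^-=[0.8694 0.1595; 0.1595 0.7900]  H_jac=[0.3647 0.0000; 0.0000 -0.9799]  S=[0.2156 -0.0600; -0.0600 1.2186]  K=[1.4546 -0.0566; 0.0943 -0.6306]  nu=[1.7311, 0.3506]  x^+=[1.3008, 1.3122]  P^+=[0.3993 0.0310; 0.0310 0.2963]
step 2: x^-=[1.6288, 1.3122]  P^-=[0.6334 0.0771; 0.0771 0.5363]  H_jac=[-0.0580 0.0000; 0.0000 -0.9667]  S=[0.1021 0.0013; 0.0013 0.9612]  K=[-0.3587 -0.0771; -0.0368 -0.5393]  nu=[1.8817, 0.1542]  x^+=[0.9420, 1.1597]  P^+=[0.6145 0.0356; 0.0356 0.2565]

x_post = [0.9420, 1.1597]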